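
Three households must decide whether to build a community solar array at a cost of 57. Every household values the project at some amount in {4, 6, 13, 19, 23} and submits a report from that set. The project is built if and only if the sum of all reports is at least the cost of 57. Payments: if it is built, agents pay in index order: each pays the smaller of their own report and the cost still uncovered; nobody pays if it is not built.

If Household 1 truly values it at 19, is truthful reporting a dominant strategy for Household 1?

No

Consider the case where Household 2 reports 23 and Household 3 reports 23.
Truthful report 19: project built, pays 19, utility 19 - 19 = 0.
Report 13 instead: project built, pays 13, utility 19 - 13 = 6.
Since 6 > 0, reporting 13 is strictly better here, so truthful reporting is not dominant.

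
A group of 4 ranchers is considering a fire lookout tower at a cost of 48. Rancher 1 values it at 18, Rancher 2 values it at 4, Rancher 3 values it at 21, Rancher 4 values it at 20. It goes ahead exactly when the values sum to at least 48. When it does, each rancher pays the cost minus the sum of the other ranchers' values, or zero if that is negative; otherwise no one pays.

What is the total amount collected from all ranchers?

Total value 63 ≥ cost 48, so it is built.
Rancher 1: others sum to 45; max(0, 48 - 45) = 3.
Rancher 2: others sum to 59; max(0, 48 - 59) = 0.
Rancher 3: others sum to 42; max(0, 48 - 42) = 6.
Rancher 4: others sum to 43; max(0, 48 - 43) = 5.
Total collected = 3 + 0 + 6 + 5 = 14.

14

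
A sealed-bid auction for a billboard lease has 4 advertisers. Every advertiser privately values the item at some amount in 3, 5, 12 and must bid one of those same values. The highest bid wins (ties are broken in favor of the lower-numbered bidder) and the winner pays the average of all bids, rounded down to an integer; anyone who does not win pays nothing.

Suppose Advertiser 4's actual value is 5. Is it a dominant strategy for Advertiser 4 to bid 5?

Yes

Check each profile of the others' bids and compare truth against every alternative bid.
Others bid (3, 3, 3): truth gives 2, best alternative gives 0.
Others bid (3, 3, 5): truth gives 0, best alternative gives 0.
Others bid (3, 3, 12): truth gives 0, best alternative gives 0.
Others bid (3, 5, 3): truth gives 0, best alternative gives 0.
Others bid (3, 5, 5): truth gives 0, best alternative gives 0.
Others bid (3, 5, 12): truth gives 0, best alternative gives 0.
(Remaining 21 profiles checked similarly; truth is weakly best in each.)
In every case the truthful bid is at least as good as any alternative, so it is a dominant strategy.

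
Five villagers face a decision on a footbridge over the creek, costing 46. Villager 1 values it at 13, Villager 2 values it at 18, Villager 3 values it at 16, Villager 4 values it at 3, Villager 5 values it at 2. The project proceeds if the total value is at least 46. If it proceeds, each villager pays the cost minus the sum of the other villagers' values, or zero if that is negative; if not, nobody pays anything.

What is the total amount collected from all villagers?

29

Total value 52 ≥ cost 46, so it is built.
Villager 1: others sum to 39; max(0, 46 - 39) = 7.
Villager 2: others sum to 34; max(0, 46 - 34) = 12.
Villager 3: others sum to 36; max(0, 46 - 36) = 10.
Villager 4: others sum to 49; max(0, 46 - 49) = 0.
Villager 5: others sum to 50; max(0, 46 - 50) = 0.
Total collected = 7 + 12 + 10 + 0 + 0 = 29.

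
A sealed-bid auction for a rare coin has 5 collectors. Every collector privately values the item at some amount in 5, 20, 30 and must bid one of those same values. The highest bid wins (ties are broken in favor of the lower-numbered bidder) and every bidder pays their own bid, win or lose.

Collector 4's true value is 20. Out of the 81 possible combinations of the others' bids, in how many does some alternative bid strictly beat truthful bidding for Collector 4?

79

Others bid (5, 5, 5, 30): truth gives -20; bid 5 gives -5 > -20. Violating.
Others bid (5, 5, 20, 5): truth gives -20; bid 5 gives -5 > -20. Violating.
Others bid (5, 5, 20, 20): truth gives -20; bid 5 gives -5 > -20. Violating.
Others bid (5, 5, 20, 30): truth gives -20; bid 5 gives -5 > -20. Violating.
Others bid (5, 5, 5, 5): truth gives 0; no alternative beats it.
Others bid (5, 5, 5, 20): truth gives 0; no alternative beats it.
(Checking all 81 profiles: 79 have a profitable deviation, 2 do not.)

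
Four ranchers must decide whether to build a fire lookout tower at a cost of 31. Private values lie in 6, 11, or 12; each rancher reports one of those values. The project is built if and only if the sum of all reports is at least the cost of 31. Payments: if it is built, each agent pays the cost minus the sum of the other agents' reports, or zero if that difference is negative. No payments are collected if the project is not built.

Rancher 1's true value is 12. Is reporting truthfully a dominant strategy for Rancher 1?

Yes

Check each profile of the others' reports and compare truth against every alternative report.
Others report (11, 11, 11): truth gives 12, best alternative gives 12.
Others report (11, 11, 12): truth gives 12, best alternative gives 12.
Others report (11, 12, 11): truth gives 12, best alternative gives 12.
Others report (11, 12, 12): truth gives 12, best alternative gives 12.
Others report (12, 11, 11): truth gives 12, best alternative gives 12.
Others report (12, 11, 12): truth gives 12, best alternative gives 12.
(Remaining 21 profiles checked similarly; truth is weakly best in each.)
In every case the truthful report is at least as good as any alternative, so it is a dominant strategy.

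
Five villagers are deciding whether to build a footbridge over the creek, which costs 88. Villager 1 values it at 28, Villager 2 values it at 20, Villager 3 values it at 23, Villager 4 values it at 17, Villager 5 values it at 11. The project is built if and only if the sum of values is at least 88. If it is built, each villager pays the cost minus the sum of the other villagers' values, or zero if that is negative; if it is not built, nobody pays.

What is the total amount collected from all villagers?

44

Total value 99 ≥ cost 88, so it is built.
Villager 1: others sum to 71; max(0, 88 - 71) = 17.
Villager 2: others sum to 79; max(0, 88 - 79) = 9.
Villager 3: others sum to 76; max(0, 88 - 76) = 12.
Villager 4: others sum to 82; max(0, 88 - 82) = 6.
Villager 5: others sum to 88; max(0, 88 - 88) = 0.
Total collected = 17 + 9 + 12 + 6 + 0 = 44.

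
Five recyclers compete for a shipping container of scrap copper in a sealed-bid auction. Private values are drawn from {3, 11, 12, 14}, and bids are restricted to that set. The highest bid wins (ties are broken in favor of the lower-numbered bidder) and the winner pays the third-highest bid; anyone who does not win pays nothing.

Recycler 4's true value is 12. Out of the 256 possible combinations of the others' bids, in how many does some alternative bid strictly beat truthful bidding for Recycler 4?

32

Others bid (3, 3, 3, 14): truth gives 0; bid 14 gives 9 > 0. Violating.
Others bid (3, 3, 11, 14): truth gives 0; bid 14 gives 1 > 0. Violating.
Others bid (3, 3, 12, 3): truth gives 0; bid 14 gives 9 > 0. Violating.
Others bid (3, 3, 12, 11): truth gives 0; bid 14 gives 1 > 0. Violating.
Others bid (3, 3, 3, 3): truth gives 9; no alternative beats it.
Others bid (3, 3, 3, 11): truth gives 9; no alternative beats it.
(Checking all 256 profiles: 32 have a profitable deviation, 224 do not.)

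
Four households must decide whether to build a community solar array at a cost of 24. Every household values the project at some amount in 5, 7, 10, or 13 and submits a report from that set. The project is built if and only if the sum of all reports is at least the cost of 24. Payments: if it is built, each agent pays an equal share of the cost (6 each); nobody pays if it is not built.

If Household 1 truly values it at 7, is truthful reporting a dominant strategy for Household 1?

Consider the case where Household 2 reports 5, Household 3 reports 5 and Household 4 reports 5.
Truthful report 7: project not built, utility 0.
Report 10 instead: project built, pays 6, utility 7 - 6 = 1.
Since 1 > 0, reporting 10 is strictly better here, so truthful reporting is not dominant.

No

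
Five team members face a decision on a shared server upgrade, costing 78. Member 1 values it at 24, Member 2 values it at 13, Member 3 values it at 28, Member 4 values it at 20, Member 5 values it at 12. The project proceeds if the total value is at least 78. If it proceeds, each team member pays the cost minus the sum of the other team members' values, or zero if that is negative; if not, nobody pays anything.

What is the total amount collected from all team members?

15

Total value 97 ≥ cost 78, so it is built.
Member 1: others sum to 73; max(0, 78 - 73) = 5.
Member 2: others sum to 84; max(0, 78 - 84) = 0.
Member 3: others sum to 69; max(0, 78 - 69) = 9.
Member 4: others sum to 77; max(0, 78 - 77) = 1.
Member 5: others sum to 85; max(0, 78 - 85) = 0.
Total collected = 5 + 0 + 9 + 1 + 0 = 15.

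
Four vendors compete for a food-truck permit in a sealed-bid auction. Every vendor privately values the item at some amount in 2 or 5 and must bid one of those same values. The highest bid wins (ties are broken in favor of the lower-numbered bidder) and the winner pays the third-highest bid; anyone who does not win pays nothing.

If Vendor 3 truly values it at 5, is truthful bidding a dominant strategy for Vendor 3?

Yes

Check each profile of the others' bids and compare truth against every alternative bid.
Others bid (2, 2, 2): truth gives 3, best alternative gives 0.
Others bid (2, 2, 5): truth gives 3, best alternative gives 0.
Others bid (2, 5, 2): truth gives 0, best alternative gives 0.
Others bid (2, 5, 5): truth gives 0, best alternative gives 0.
Others bid (5, 2, 2): truth gives 0, best alternative gives 0.
Others bid (5, 2, 5): truth gives 0, best alternative gives 0.
(Remaining 2 profiles checked similarly; truth is weakly best in each.)
In every case the truthful bid is at least as good as any alternative, so it is a dominant strategy.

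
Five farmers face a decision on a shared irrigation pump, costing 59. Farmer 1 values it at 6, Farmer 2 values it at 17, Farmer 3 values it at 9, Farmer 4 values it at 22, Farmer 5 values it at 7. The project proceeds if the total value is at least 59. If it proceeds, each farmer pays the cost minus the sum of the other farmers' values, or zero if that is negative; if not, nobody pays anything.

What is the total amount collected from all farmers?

51

Total value 61 ≥ cost 59, so it is built.
Farmer 1: others sum to 55; max(0, 59 - 55) = 4.
Farmer 2: others sum to 44; max(0, 59 - 44) = 15.
Farmer 3: others sum to 52; max(0, 59 - 52) = 7.
Farmer 4: others sum to 39; max(0, 59 - 39) = 20.
Farmer 5: others sum to 54; max(0, 59 - 54) = 5.
Total collected = 4 + 15 + 7 + 20 + 5 = 51.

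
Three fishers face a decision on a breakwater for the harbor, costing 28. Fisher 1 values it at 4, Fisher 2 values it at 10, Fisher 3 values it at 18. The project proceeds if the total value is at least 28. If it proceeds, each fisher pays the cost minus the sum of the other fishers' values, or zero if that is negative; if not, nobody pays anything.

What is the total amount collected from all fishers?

20

Total value 32 ≥ cost 28, so it is built.
Fisher 1: others sum to 28; max(0, 28 - 28) = 0.
Fisher 2: others sum to 22; max(0, 28 - 22) = 6.
Fisher 3: others sum to 14; max(0, 28 - 14) = 14.
Total collected = 0 + 6 + 14 = 20.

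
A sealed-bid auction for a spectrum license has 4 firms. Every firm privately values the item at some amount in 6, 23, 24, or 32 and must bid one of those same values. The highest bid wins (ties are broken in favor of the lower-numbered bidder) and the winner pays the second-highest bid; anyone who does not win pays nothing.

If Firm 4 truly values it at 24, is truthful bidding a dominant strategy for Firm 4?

Yes

Check each profile of the others' bids and compare truth against every alternative bid.
Others bid (6, 6, 6): truth gives 18, best alternative gives 18.
Others bid (6, 6, 23): truth gives 1, best alternative gives 1.
Others bid (6, 23, 6): truth gives 1, best alternative gives 1.
Others bid (6, 23, 23): truth gives 1, best alternative gives 1.
Others bid (23, 6, 6): truth gives 1, best alternative gives 1.
Others bid (23, 6, 23): truth gives 1, best alternative gives 1.
(Remaining 58 profiles checked similarly; truth is weakly best in each.)
In every case the truthful bid is at least as good as any alternative, so it is a dominant strategy.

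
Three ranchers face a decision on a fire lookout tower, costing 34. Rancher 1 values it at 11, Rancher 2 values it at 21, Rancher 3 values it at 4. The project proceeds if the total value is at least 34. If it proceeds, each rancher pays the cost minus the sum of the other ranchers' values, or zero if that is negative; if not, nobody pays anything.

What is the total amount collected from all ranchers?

30

Total value 36 ≥ cost 34, so it is built.
Rancher 1: others sum to 25; max(0, 34 - 25) = 9.
Rancher 2: others sum to 15; max(0, 34 - 15) = 19.
Rancher 3: others sum to 32; max(0, 34 - 32) = 2.
Total collected = 9 + 19 + 2 = 30.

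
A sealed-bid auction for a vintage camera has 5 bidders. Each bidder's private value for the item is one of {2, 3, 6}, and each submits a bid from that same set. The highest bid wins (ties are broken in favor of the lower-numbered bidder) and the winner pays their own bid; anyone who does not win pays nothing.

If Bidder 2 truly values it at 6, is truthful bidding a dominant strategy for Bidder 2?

Consider the case where Bidder 1 bids 2, Bidder 3 bids 2, Bidder 4 bids 2 and Bidder 5 bids 2.
Truthful bid 6: wins, pays 6, utility 6 - 6 = 0.
Bid 3 instead: wins, pays 3, utility 6 - 3 = 3.
Since 3 > 0, bidding 3 is strictly better here, so truthful bidding is not dominant.

No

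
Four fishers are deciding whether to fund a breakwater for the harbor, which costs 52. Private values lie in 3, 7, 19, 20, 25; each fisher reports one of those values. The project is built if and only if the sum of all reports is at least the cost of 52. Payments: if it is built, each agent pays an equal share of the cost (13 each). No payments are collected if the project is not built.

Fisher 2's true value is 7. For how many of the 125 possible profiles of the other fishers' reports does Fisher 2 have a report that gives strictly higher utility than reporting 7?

24

Others report (3, 19, 25): truth gives -6; report 3 gives 0 > -6. Violating.
Others report (3, 20, 25): truth gives -6; report 3 gives 0 > -6. Violating.
Others report (3, 25, 19): truth gives -6; report 3 gives 0 > -6. Violating.
Others report (3, 25, 20): truth gives -6; report 3 gives 0 > -6. Violating.
Others report (3, 3, 3): truth gives 0; no alternative beats it.
Others report (3, 3, 7): truth gives 0; no alternative beats it.
(Checking all 125 profiles: 24 have a profitable deviation, 101 do not.)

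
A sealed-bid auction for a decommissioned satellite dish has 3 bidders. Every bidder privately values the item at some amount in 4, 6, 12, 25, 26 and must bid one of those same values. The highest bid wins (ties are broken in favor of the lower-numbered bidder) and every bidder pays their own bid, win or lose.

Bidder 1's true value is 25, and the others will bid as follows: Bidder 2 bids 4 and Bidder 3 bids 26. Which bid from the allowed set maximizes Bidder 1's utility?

26

Bid 4: loses but pays 4, utility -4.
Bid 6: loses but pays 6, utility -6.
Bid 12: loses but pays 12, utility -12.
Bid 25: loses but pays 25, utility -25.
Bid 26: wins, pays 26, utility 25 - 26 = -1.
The best choice is 26 with utility -1.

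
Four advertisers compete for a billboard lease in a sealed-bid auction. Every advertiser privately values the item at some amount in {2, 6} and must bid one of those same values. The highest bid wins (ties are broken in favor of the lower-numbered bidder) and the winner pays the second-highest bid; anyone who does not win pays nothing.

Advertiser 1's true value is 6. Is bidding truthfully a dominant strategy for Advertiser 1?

Check each profile of the others' bids and compare truth against every alternative bid.
Others bid (2, 2, 2): truth gives 4, best alternative gives 4.
Others bid (2, 2, 6): truth gives 0, best alternative gives 0.
Others bid (2, 6, 2): truth gives 0, best alternative gives 0.
Others bid (2, 6, 6): truth gives 0, best alternative gives 0.
Others bid (6, 2, 2): truth gives 0, best alternative gives 0.
Others bid (6, 2, 6): truth gives 0, best alternative gives 0.
(Remaining 2 profiles checked similarly; truth is weakly best in each.)
In every case the truthful bid is at least as good as any alternative, so it is a dominant strategy.

Yes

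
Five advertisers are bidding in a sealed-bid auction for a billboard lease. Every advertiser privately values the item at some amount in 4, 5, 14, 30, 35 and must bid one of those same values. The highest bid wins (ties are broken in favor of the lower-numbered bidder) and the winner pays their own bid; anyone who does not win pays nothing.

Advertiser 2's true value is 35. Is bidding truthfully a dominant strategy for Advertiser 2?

No

Consider the case where Advertiser 1 bids 4, Advertiser 3 bids 4, Advertiser 4 bids 4 and Advertiser 5 bids 4.
Truthful bid 35: wins, pays 35, utility 35 - 35 = 0.
Bid 5 instead: wins, pays 5, utility 35 - 5 = 30.
Since 30 > 0, bidding 5 is strictly better here, so truthful bidding is not dominant.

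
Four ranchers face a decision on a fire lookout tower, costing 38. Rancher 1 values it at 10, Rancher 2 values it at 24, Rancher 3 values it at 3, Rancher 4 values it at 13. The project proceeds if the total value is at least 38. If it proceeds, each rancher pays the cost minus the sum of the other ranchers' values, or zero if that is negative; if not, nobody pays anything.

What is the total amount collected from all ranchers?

13

Total value 50 ≥ cost 38, so it is built.
Rancher 1: others sum to 40; max(0, 38 - 40) = 0.
Rancher 2: others sum to 26; max(0, 38 - 26) = 12.
Rancher 3: others sum to 47; max(0, 38 - 47) = 0.
Rancher 4: others sum to 37; max(0, 38 - 37) = 1.
Total collected = 0 + 12 + 0 + 1 = 13.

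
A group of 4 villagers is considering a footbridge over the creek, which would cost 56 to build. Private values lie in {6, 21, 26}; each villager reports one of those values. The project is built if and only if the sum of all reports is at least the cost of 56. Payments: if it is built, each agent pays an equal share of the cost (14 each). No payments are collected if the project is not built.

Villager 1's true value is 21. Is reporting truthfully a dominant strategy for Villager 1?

Consider the case where Villager 2 reports 6, Villager 3 reports 6 and Villager 4 reports 21.
Truthful report 21: project not built, utility 0.
Report 26 instead: project built, pays 14, utility 21 - 14 = 7.
Since 7 > 0, reporting 26 is strictly better here, so truthful reporting is not dominant.

No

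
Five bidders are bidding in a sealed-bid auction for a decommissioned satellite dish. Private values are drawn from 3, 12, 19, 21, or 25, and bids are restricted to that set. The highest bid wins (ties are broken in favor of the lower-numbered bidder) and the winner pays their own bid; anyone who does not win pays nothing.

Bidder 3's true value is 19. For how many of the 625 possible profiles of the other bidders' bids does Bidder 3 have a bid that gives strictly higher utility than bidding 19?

4

Others bid (3, 3, 3, 3): truth gives 0; bid 12 gives 7 > 0. Violating.
Others bid (3, 3, 3, 12): truth gives 0; bid 12 gives 7 > 0. Violating.
Others bid (3, 3, 12, 3): truth gives 0; bid 12 gives 7 > 0. Violating.
Others bid (3, 3, 12, 12): truth gives 0; bid 12 gives 7 > 0. Violating.
Others bid (3, 3, 3, 19): truth gives 0; no alternative beats it.
Others bid (3, 3, 3, 21): truth gives 0; no alternative beats it.
(Checking all 625 profiles: 4 have a profitable deviation, 621 do not.)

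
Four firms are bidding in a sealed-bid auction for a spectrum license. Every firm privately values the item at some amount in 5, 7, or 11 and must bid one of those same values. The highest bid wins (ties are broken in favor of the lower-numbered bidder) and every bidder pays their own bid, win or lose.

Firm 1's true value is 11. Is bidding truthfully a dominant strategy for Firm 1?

No

Consider the case where Firm 2 bids 5, Firm 3 bids 5 and Firm 4 bids 5.
Truthful bid 11: wins, pays 11, utility 11 - 11 = 0.
Bid 5 instead: wins, pays 5, utility 11 - 5 = 6.
Since 6 > 0, bidding 5 is strictly better here, so truthful bidding is not dominant.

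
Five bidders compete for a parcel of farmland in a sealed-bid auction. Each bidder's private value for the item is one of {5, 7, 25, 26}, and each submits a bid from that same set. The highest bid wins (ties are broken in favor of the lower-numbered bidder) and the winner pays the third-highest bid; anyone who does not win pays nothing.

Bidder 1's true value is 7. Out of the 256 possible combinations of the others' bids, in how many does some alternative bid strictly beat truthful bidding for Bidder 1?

Others bid (5, 5, 5, 25): truth gives 0; bid 25 gives 2 > 0. Violating.
Others bid (5, 5, 5, 26): truth gives 0; bid 26 gives 2 > 0. Violating.
Others bid (5, 5, 25, 5): truth gives 0; bid 25 gives 2 > 0. Violating.
Others bid (5, 5, 26, 5): truth gives 0; bid 26 gives 2 > 0. Violating.
Others bid (5, 5, 5, 5): truth gives 2; no alternative beats it.
Others bid (5, 5, 5, 7): truth gives 2; no alternative beats it.
(Checking all 256 profiles: 8 have a profitable deviation, 248 do not.)

8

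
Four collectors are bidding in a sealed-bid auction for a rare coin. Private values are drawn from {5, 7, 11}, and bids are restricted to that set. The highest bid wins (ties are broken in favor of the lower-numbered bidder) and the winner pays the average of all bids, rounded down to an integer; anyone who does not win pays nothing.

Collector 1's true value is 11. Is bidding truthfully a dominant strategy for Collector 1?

Consider the case where Collector 2 bids 5, Collector 3 bids 5 and Collector 4 bids 5.
Truthful bid 11: wins, pays 6, utility 11 - 6 = 5.
Bid 5 instead: wins, pays 5, utility 11 - 5 = 6.
Since 6 > 5, bidding 5 is strictly better here, so truthful bidding is not dominant.

No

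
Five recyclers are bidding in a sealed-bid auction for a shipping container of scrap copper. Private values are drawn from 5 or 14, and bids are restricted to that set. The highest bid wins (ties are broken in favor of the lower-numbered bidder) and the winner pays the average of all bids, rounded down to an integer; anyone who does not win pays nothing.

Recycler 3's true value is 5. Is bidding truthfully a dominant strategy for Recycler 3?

Check each profile of the others' bids and compare truth against every alternative bid.
Others bid (5, 5, 14, 14): truth gives 0, best alternative gives -5.
Others bid (5, 5, 5, 14): truth gives 0, best alternative gives -3.
Others bid (5, 5, 14, 5): truth gives 0, best alternative gives -3.
Others bid (5, 5, 5, 5): truth gives 0, best alternative gives -1.
Others bid (5, 14, 5, 5): truth gives 0, best alternative gives 0.
Others bid (5, 14, 5, 14): truth gives 0, best alternative gives 0.
(Remaining 10 profiles checked similarly; truth is weakly best in each.)
In every case the truthful bid is at least as good as any alternative, so it is a dominant strategy.

Yes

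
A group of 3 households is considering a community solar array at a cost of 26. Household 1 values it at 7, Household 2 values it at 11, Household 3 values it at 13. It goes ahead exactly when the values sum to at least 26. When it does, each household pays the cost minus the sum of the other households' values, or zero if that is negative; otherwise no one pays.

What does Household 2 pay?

6

Total value 31 ≥ cost 26, so the project is built.
The other households' values sum to 20.
Cost minus that sum is 26 - 20 = 6.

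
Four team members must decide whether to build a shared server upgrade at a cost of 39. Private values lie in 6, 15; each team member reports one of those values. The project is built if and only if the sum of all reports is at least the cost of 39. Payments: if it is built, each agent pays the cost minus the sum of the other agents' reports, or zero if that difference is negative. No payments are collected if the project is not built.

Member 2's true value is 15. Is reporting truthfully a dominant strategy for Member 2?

Yes

Check each profile of the others' reports and compare truth against every alternative report.
Others report (6, 6, 15): truth gives 3, best alternative gives 0.
Others report (6, 15, 6): truth gives 3, best alternative gives 0.
Others report (15, 6, 6): truth gives 3, best alternative gives 0.
Others report (15, 15, 15): truth gives 15, best alternative gives 15.
Others report (6, 15, 15): truth gives 12, best alternative gives 12.
Others report (15, 6, 15): truth gives 12, best alternative gives 12.
(Remaining 2 profiles checked similarly; truth is weakly best in each.)
In every case the truthful report is at least as good as any alternative, so it is a dominant strategy.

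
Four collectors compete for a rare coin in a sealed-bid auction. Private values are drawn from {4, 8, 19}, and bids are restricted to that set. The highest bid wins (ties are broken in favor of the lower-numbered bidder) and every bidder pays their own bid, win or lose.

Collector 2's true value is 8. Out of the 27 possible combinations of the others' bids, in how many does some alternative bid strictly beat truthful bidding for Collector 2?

Others bid (4, 4, 19): truth gives -8; bid 4 gives -4 > -8. Violating.
Others bid (4, 8, 19): truth gives -8; bid 4 gives -4 > -8. Violating.
Others bid (4, 19, 4): truth gives -8; bid 4 gives -4 > -8. Violating.
Others bid (4, 19, 8): truth gives -8; bid 4 gives -4 > -8. Violating.
Others bid (4, 4, 4): truth gives 0; no alternative beats it.
Others bid (4, 4, 8): truth gives 0; no alternative beats it.
(Checking all 27 profiles: 23 have a profitable deviation, 4 do not.)

23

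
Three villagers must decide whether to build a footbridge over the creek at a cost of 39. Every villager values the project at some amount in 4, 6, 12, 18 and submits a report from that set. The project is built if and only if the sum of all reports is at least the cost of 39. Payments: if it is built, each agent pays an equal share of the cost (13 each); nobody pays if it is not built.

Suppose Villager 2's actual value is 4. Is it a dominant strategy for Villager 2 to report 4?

Check each profile of the others' reports and compare truth against every alternative report.
Others report (18, 18): truth gives -9, best alternative gives -9.
Others report (4, 4): truth gives 0, best alternative gives 0.
Others report (4, 6): truth gives 0, best alternative gives 0.
Others report (4, 12): truth gives 0, best alternative gives 0.
Others report (4, 18): truth gives 0, best alternative gives 0.
Others report (6, 4): truth gives 0, best alternative gives 0.
(Remaining 10 profiles checked similarly; truth is weakly best in each.)
In every case the truthful report is at least as good as any alternative, so it is a dominant strategy.

Yes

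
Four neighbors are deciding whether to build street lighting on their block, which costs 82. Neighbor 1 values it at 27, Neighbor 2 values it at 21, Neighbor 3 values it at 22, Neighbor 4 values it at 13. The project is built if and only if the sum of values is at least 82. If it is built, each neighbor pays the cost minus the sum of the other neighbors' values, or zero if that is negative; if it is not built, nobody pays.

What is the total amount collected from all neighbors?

Total value 83 ≥ cost 82, so it is built.
Neighbor 1: others sum to 56; max(0, 82 - 56) = 26.
Neighbor 2: others sum to 62; max(0, 82 - 62) = 20.
Neighbor 3: others sum to 61; max(0, 82 - 61) = 21.
Neighbor 4: others sum to 70; max(0, 82 - 70) = 12.
Total collected = 26 + 20 + 21 + 12 = 79.

79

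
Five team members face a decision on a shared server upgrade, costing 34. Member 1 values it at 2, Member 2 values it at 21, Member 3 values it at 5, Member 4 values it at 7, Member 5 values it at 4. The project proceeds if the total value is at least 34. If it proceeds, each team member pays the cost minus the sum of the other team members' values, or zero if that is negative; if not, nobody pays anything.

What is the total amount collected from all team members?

Total value 39 ≥ cost 34, so it is built.
Member 1: others sum to 37; max(0, 34 - 37) = 0.
Member 2: others sum to 18; max(0, 34 - 18) = 16.
Member 3: others sum to 34; max(0, 34 - 34) = 0.
Member 4: others sum to 32; max(0, 34 - 32) = 2.
Member 5: others sum to 35; max(0, 34 - 35) = 0.
Total collected = 0 + 16 + 0 + 2 + 0 = 18.

18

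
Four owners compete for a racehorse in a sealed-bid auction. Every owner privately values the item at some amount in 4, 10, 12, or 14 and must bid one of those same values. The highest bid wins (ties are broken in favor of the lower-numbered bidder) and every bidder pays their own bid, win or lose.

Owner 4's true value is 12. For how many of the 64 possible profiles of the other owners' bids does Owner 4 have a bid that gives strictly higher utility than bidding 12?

Others bid (4, 4, 4): truth gives 0; bid 10 gives 2 > 0. Violating.
Others bid (4, 4, 12): truth gives -12; bid 14 gives -2 > -12. Violating.
Others bid (4, 4, 14): truth gives -12; bid 4 gives -4 > -12. Violating.
Others bid (4, 10, 12): truth gives -12; bid 14 gives -2 > -12. Violating.
Others bid (4, 4, 10): truth gives 0; no alternative beats it.
Others bid (4, 10, 4): truth gives 0; no alternative beats it.
(Checking all 64 profiles: 57 have a profitable deviation, 7 do not.)

57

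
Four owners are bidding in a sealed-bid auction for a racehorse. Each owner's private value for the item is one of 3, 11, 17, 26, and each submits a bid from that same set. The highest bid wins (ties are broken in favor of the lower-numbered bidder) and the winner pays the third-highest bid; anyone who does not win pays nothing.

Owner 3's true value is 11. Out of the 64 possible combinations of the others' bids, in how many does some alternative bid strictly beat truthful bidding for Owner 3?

Others bid (3, 3, 17): truth gives 0; bid 17 gives 8 > 0. Violating.
Others bid (3, 3, 26): truth gives 0; bid 26 gives 8 > 0. Violating.
Others bid (3, 11, 3): truth gives 0; bid 17 gives 8 > 0. Violating.
Others bid (3, 17, 3): truth gives 0; bid 26 gives 8 > 0. Violating.
Others bid (3, 3, 3): truth gives 8; no alternative beats it.
Others bid (3, 3, 11): truth gives 8; no alternative beats it.
(Checking all 64 profiles: 6 have a profitable deviation, 58 do not.)

6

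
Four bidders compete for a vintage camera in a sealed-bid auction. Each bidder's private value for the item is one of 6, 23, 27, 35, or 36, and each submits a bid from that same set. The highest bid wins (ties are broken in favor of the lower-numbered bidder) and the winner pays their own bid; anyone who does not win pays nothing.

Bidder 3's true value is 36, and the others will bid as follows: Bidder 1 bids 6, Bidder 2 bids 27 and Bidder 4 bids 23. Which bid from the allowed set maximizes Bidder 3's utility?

35

Bid 6: loses, pays 0, utility 0.
Bid 23: loses, pays 0, utility 0.
Bid 27: loses, pays 0, utility 0.
Bid 35: wins, pays 35, utility 36 - 35 = 1.
Bid 36: wins, pays 36, utility 36 - 36 = 0.
The best choice is 35 with utility 1.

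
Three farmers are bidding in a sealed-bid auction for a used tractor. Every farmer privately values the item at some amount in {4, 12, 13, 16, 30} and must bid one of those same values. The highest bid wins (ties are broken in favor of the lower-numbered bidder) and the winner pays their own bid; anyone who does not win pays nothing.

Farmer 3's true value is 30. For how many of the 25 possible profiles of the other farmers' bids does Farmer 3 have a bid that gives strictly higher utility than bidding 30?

Others bid (4, 4): truth gives 0; bid 12 gives 18 > 0. Violating.
Others bid (4, 12): truth gives 0; bid 13 gives 17 > 0. Violating.
Others bid (4, 13): truth gives 0; bid 16 gives 14 > 0. Violating.
Others bid (12, 4): truth gives 0; bid 13 gives 17 > 0. Violating.
Others bid (4, 16): truth gives 0; no alternative beats it.
Others bid (4, 30): truth gives 0; no alternative beats it.
(Checking all 25 profiles: 9 have a profitable deviation, 16 do not.)

9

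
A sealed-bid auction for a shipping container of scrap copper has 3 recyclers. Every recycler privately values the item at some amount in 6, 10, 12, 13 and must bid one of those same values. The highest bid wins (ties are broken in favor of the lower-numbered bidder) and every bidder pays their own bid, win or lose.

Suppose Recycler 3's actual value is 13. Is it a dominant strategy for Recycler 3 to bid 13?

Consider the case where Recycler 1 bids 6 and Recycler 2 bids 6.
Truthful bid 13: wins, pays 13, utility 13 - 13 = 0.
Bid 10 instead: wins, pays 10, utility 13 - 10 = 3.
Since 3 > 0, bidding 10 is strictly better here, so truthful bidding is not dominant.

No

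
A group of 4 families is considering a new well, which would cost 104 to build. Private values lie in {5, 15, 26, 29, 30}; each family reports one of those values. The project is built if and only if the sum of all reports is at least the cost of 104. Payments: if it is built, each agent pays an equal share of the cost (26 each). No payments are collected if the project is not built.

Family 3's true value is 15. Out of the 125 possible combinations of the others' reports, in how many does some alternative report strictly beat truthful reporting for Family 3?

4

Others report (29, 30, 30): truth gives -11; report 5 gives 0 > -11. Violating.
Others report (30, 29, 30): truth gives -11; report 5 gives 0 > -11. Violating.
Others report (30, 30, 29): truth gives -11; report 5 gives 0 > -11. Violating.
Others report (30, 30, 30): truth gives -11; report 5 gives 0 > -11. Violating.
Others report (5, 5, 5): truth gives 0; no alternative beats it.
Others report (5, 5, 15): truth gives 0; no alternative beats it.
(Checking all 125 profiles: 4 have a profitable deviation, 121 do not.)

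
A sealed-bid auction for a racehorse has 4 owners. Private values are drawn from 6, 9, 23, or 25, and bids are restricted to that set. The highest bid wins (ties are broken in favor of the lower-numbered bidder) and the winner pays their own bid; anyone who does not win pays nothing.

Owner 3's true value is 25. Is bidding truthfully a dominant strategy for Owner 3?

Consider the case where Owner 1 bids 6, Owner 2 bids 6 and Owner 4 bids 6.
Truthful bid 25: wins, pays 25, utility 25 - 25 = 0.
Bid 9 instead: wins, pays 9, utility 25 - 9 = 16.
Since 16 > 0, bidding 9 is strictly better here, so truthful bidding is not dominant.

No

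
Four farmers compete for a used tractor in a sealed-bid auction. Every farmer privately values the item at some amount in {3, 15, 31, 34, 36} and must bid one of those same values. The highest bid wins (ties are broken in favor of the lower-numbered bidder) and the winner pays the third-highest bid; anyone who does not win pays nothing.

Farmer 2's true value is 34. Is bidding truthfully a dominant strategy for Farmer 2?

No

Consider the case where Farmer 1 bids 3, Farmer 3 bids 3 and Farmer 4 bids 36.
Truthful bid 34: loses, pays 0, utility 0.
Bid 36 instead: wins, pays 3, utility 34 - 3 = 31.
Since 31 > 0, bidding 36 is strictly better here, so truthful bidding is not dominant.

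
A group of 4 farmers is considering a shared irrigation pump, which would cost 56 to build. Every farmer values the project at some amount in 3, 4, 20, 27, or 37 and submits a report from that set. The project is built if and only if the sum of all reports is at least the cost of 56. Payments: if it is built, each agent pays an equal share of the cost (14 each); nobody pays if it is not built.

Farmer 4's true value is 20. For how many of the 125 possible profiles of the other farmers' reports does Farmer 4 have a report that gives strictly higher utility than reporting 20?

24

Others report (3, 3, 20): truth gives 0; report 37 gives 6 > 0. Violating.
Others report (3, 3, 27): truth gives 0; report 27 gives 6 > 0. Violating.
Others report (3, 4, 20): truth gives 0; report 37 gives 6 > 0. Violating.
Others report (3, 4, 27): truth gives 0; report 27 gives 6 > 0. Violating.
Others report (3, 3, 3): truth gives 0; no alternative beats it.
Others report (3, 3, 4): truth gives 0; no alternative beats it.
(Checking all 125 profiles: 24 have a profitable deviation, 101 do not.)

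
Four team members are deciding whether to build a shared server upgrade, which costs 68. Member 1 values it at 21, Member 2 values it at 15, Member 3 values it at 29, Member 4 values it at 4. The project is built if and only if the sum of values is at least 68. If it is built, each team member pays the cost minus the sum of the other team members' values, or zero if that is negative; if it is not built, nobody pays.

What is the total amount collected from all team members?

Total value 69 ≥ cost 68, so it is built.
Member 1: others sum to 48; max(0, 68 - 48) = 20.
Member 2: others sum to 54; max(0, 68 - 54) = 14.
Member 3: others sum to 40; max(0, 68 - 40) = 28.
Member 4: others sum to 65; max(0, 68 - 65) = 3.
Total collected = 20 + 14 + 28 + 3 = 65.

65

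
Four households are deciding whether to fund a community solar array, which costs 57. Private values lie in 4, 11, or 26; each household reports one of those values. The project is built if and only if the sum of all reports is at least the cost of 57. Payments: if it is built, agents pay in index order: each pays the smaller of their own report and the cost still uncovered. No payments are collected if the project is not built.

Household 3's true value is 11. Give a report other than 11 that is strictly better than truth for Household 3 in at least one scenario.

4

Suppose Household 1 reports 4, Household 2 reports 26 and Household 4 reports 26.
Report 11: project built, pays 11, utility 11 - 11 = 0.
Report 4: project built, pays 4, utility 11 - 4 = 7.
So reporting 4 beats truth here (7 > 0).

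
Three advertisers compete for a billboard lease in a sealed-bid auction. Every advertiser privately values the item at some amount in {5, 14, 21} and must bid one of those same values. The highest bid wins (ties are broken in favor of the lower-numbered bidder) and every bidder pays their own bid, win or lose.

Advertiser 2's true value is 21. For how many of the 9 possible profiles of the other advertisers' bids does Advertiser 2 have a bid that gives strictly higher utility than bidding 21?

5

Others bid (5, 5): truth gives 0; bid 14 gives 7 > 0. Violating.
Others bid (5, 14): truth gives 0; bid 14 gives 7 > 0. Violating.
Others bid (21, 5): truth gives -21; bid 5 gives -5 > -21. Violating.
Others bid (21, 14): truth gives -21; bid 5 gives -5 > -21. Violating.
Others bid (5, 21): truth gives 0; no alternative beats it.
Others bid (14, 5): truth gives 0; no alternative beats it.
(Checking all 9 profiles: 5 have a profitable deviation, 4 do not.)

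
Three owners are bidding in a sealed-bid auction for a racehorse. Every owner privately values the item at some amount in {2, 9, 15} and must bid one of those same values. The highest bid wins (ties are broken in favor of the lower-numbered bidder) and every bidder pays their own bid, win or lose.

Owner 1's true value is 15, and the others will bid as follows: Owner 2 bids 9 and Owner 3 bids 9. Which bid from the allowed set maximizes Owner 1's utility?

9

Bid 2: loses but pays 2, utility -2.
Bid 9: wins, pays 9, utility 15 - 9 = 6.
Bid 15: wins, pays 15, utility 15 - 15 = 0.
The best choice is 9 with utility 6.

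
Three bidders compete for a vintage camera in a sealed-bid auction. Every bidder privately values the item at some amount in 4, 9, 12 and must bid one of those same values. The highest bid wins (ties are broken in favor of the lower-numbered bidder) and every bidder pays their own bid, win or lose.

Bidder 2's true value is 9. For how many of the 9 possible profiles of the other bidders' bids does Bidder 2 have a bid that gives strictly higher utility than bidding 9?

Others bid (4, 12): truth gives -9; bid 12 gives -3 > -9. Violating.
Others bid (9, 4): truth gives -9; bid 12 gives -3 > -9. Violating.
Others bid (9, 9): truth gives -9; bid 12 gives -3 > -9. Violating.
Others bid (9, 12): truth gives -9; bid 12 gives -3 > -9. Violating.
Others bid (4, 4): truth gives 0; no alternative beats it.
Others bid (4, 9): truth gives 0; no alternative beats it.
(Checking all 9 profiles: 7 have a profitable deviation, 2 do not.)

7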